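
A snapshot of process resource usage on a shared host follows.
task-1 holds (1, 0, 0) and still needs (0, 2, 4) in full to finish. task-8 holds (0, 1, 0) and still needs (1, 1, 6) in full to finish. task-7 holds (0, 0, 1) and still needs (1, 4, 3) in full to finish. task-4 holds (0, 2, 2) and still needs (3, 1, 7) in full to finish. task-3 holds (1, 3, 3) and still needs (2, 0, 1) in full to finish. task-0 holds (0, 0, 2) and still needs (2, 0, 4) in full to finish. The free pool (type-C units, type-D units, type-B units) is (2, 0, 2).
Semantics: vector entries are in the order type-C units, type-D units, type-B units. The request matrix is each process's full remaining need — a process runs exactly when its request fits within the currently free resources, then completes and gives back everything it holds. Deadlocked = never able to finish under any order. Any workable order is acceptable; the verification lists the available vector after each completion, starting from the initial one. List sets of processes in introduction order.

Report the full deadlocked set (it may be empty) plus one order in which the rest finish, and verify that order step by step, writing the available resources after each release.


No process is deadlocked.
Key observation: task-3 can run right away; the returned allocation unlocks the remaining processes in turn.
The rest can finish in the order task-3, task-0, task-1, task-4, task-8, task-7. Verifying each step:
  pool = (2, 0, 2)
  run task-3 (needs (2, 0, 1), free (2, 0, 2)); after release of (1, 3, 3) the pool is (3, 3, 5)
  run task-0 (needs (2, 0, 4), free (3, 3, 5)); after release of (0, 0, 2) the pool is (3, 3, 7)
  run task-1 (needs (0, 2, 4), free (3, 3, 7)); after release of (1, 0, 0) the pool is (4, 3, 7)
  run task-4 (needs (3, 1, 7), free (4, 3, 7)); after release of (0, 2, 2) the pool is (4, 5, 9)
  run task-8 (needs (1, 1, 6), free (4, 5, 9)); after release of (0, 1, 0) the pool is (4, 6, 9)
  run task-7 (needs (1, 4, 3), free (4, 6, 9)); after release of (0, 0, 1) the pool is (4, 6, 10)


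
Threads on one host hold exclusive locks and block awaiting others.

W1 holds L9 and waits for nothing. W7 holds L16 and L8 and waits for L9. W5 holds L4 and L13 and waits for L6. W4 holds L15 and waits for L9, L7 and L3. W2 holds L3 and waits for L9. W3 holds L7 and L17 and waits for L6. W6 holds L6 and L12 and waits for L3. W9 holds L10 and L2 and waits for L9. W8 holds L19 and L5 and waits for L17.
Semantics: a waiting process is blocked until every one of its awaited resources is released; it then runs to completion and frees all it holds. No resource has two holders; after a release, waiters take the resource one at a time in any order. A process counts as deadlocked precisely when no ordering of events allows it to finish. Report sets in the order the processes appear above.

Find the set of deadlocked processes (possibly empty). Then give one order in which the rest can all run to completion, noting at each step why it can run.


The deadlocked set is empty.
Key observation: every chain of waits terminates; starting from the processes that wait on nothing, all the rest unlock in turn.
One completion order for the rest: W1, W9, W7, W2, W6, W3, W8, W5, W4.
Check, step by step:
  W1 waits on nothing -> runs at once and releases L9
  W9 waits on L9 — all released -> runs and releases L10 and L2
  W7 waits on L9 — all released -> runs and releases L16 and L8
  W2 waits on L9 — all released -> runs and releases L3
  W6 waits on L3 — all released -> runs and releases L6 and L12
  W3 waits on L6 — all released -> runs and releases L7 and L17
  W8 waits on L17 — all released -> runs and releases L19 and L5
  W5 waits on L6 — all released -> runs and releases L4 and L13
  W4 waits on L9, L7 and L3 — all released -> runs and releases L15


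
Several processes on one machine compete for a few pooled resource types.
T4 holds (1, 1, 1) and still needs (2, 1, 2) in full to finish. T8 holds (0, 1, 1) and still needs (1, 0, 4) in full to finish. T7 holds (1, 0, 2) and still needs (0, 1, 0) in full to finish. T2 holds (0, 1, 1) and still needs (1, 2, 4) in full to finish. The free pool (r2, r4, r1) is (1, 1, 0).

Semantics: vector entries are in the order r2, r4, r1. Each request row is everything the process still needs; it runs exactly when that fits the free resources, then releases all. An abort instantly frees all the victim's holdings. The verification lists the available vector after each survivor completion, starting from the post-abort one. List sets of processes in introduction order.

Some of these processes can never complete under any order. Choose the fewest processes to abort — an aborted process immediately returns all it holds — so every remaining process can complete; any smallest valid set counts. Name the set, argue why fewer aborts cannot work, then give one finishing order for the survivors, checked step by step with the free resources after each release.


Abort T2.
Key observation: the deadlocked T8 becomes finishable only because T2 released (0, 1, 1); it completes at step 3 below.
No smaller set exists: with zero aborts the deadlock remains.
The survivors complete as T7, T4, T8. Step-by-step check (starting from the post-abort pool):
  pool = (1, 2, 1)
  run T7 (needs (0, 1, 0), free (1, 2, 1)); after release of (1, 0, 2) the pool is (2, 2, 3)
  run T4 (needs (2, 1, 2), free (2, 2, 3)); after release of (1, 1, 1) the pool is (3, 3, 4)
  run T8 (needs (1, 0, 4), free (3, 3, 4)); after release of (0, 1, 1) the pool is (3, 4, 5)


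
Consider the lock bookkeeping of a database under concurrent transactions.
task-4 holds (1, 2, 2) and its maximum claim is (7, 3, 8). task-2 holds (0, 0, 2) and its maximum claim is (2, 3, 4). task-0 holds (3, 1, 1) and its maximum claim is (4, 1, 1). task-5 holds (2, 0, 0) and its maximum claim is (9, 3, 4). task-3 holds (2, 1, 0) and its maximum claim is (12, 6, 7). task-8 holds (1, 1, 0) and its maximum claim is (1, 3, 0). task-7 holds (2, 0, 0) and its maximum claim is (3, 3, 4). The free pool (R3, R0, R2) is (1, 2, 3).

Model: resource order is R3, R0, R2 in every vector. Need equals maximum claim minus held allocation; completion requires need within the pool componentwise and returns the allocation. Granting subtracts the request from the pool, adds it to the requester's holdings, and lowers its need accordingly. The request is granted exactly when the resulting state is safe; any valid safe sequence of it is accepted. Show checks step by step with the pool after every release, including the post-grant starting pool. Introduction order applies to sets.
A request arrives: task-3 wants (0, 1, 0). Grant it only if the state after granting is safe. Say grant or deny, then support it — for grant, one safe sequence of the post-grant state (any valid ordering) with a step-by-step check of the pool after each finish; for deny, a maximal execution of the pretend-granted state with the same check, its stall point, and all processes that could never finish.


GRANT. The post-grant state is safe; one safe sequence: task-0, task-8, task-7, task-2, task-4, task-5, task-3.
Key observation: (1, 1, 3) free after granting still covers task-0 first, and each release covers the next.
Check on the post-grant state, step by step:
  pool = (1, 1, 3)
  run task-0 (needs (1, 0, 0), free (1, 1, 3)); after release of (3, 1, 1) the pool is (4, 2, 4)
  run task-8 (needs (0, 2, 0), free (4, 2, 4)); after release of (1, 1, 0) the pool is (5, 3, 4)
  run task-7 (needs (1, 3, 4), free (5, 3, 4)); after release of (2, 0, 0) the pool is (7, 3, 4)
  run task-2 (needs (2, 3, 2), free (7, 3, 4)); after release of (0, 0, 2) the pool is (7, 3, 6)
  run task-4 (needs (6, 1, 6), free (7, 3, 6)); after release of (1, 2, 2) the pool is (8, 5, 8)
  run task-5 (needs (7, 3, 4), free (8, 5, 8)); after release of (2, 0, 0) the pool is (10, 5, 8)
  run task-3 (needs (10, 4, 7), free (10, 5, 8)); after release of (2, 2, 0) the pool is (12, 7, 8)


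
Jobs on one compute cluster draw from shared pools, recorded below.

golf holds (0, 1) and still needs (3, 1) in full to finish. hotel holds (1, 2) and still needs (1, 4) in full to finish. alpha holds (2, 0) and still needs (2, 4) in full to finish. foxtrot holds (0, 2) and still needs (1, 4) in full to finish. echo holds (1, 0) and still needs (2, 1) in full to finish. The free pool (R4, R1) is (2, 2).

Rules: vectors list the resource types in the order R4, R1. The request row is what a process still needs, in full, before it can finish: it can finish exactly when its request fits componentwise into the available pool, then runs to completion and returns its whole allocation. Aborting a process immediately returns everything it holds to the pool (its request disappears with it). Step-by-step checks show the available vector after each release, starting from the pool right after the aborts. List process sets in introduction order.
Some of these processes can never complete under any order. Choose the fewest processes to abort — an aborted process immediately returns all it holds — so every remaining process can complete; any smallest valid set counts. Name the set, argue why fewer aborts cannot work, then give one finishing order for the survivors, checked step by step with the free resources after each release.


Minimum abort set: foxtrot.
Key observation: hotel could never have finished before the abort; with (0, 2) returned by foxtrot, it fits at step 1.
Why nothing smaller works: aborting no one leaves the state deadlocked as given.
Survivors finish in the order: hotel, echo, alpha, golf. Verifying each step (pool after the aborts first):
  pool = (2, 4)
  hotel needs (1, 4) <= (2, 4) -> finishes; pool += (1, 2) = (3, 6)
  echo needs (2, 1) <= (3, 6) -> finishes; pool += (1, 0) = (4, 6)
  alpha needs (2, 4) <= (4, 6) -> finishes; pool += (2, 0) = (6, 6)
  golf needs (3, 1) <= (6, 6) -> finishes; pool += (0, 1) = (6, 7)


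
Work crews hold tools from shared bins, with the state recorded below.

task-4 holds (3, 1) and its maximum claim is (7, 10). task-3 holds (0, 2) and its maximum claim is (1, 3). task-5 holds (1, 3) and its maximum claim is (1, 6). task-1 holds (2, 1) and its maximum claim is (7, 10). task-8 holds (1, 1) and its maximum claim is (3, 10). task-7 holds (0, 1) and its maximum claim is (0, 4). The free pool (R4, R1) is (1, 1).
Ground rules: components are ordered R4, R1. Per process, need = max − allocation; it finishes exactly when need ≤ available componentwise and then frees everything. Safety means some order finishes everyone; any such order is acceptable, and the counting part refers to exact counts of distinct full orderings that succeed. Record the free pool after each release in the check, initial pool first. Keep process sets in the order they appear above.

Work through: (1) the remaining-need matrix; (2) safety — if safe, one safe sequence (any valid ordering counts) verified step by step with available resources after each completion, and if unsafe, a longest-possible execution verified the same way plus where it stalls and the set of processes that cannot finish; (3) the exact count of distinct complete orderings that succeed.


(1) Outstanding need per process (order R4, R1):
  task-4: (4, 9)
  task-3: (1, 1)
  task-5: (0, 3)
  task-1: (5, 9)
  task-8: (2, 9)
  task-7: (0, 3)
(2) The state is UNSAFE.
Key observation: even finishing task-3, task-7, task-5 leaves just (2, 7) free — too little R1 for any of the remaining processes.
The run task-3, task-7, task-5 cannot be extended any further. Verifying each step:
  pool = (1, 1)
  task-3: need (1, 1) fits (1, 1); releases (0, 2), pool now (1, 3)
  task-7: need (0, 3) fits (1, 3); releases (0, 1), pool now (1, 4)
  task-5: need (0, 3) fits (1, 4); releases (1, 3), pool now (2, 7)
  blocked: task-4 wants (4, 9), pool (2, 7) — not enough R4 and R1
  blocked: task-1 wants (5, 9), pool (2, 7) — not enough R4 and R1
  blocked: task-8 wants (2, 9), pool (2, 7) — not enough R1
Permanently blocked: task-4, task-1 and task-8.
(3) The exact count: 0 of the possible complete orderings are safe sequences.


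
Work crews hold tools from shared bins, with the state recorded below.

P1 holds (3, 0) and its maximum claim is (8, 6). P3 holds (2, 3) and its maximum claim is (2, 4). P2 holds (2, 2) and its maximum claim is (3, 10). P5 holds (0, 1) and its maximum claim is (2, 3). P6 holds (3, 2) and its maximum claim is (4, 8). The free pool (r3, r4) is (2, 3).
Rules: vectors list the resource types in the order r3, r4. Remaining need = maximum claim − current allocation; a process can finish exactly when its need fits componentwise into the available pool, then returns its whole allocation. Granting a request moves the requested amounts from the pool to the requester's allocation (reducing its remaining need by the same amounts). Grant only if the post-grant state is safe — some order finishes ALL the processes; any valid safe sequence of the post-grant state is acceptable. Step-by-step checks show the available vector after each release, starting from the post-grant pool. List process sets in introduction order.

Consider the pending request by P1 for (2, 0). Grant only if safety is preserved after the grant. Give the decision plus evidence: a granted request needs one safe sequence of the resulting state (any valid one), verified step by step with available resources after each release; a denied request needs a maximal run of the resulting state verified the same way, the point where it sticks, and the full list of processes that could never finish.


GRANT: granting preserves safety; a valid post-grant sequence is P3, P6, P1, P2, P5.
Key observation: even at the reduced pool (0, 3), P3 fits immediately, so safety survives the grant.
Verifying the post-grant state step by step:
  pool = (0, 3)
  P3 needs (0, 1) <= (0, 3) -> finishes; pool += (2, 3) = (2, 6)
  P6 needs (1, 6) <= (2, 6) -> finishes; pool += (3, 2) = (5, 8)
  P1 needs (3, 6) <= (5, 8) -> finishes; pool += (5, 0) = (10, 8)
  P2 needs (1, 8) <= (10, 8) -> finishes; pool += (2, 2) = (12, 10)
  P5 needs (2, 2) <= (12, 10) -> finishes; pool += (0, 1) = (12, 11)


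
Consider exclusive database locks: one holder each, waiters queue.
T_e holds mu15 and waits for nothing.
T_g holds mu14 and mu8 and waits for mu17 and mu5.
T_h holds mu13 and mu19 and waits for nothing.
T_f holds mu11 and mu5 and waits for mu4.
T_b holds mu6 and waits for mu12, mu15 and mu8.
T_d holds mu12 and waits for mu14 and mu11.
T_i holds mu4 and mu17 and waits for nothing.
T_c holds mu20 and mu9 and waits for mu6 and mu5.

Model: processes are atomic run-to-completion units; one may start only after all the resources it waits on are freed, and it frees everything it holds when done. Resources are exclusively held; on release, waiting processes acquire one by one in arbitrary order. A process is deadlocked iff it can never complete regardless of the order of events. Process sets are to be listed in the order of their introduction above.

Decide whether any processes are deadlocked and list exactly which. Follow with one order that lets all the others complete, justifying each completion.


The deadlocked set is empty.
Key observation: there is no circular wait here — follow any chain and it reaches a process that is free to run now.
The rest can finish in the order T_i, T_f, T_g, T_h, T_e, T_d, T_b, T_c.
Check, step by step:
  T_i waits on nothing -> runs at once and releases mu4 and mu17
  T_f: everything it awaited (mu4) is free; runs, freeing mu11 and mu5
  T_g: everything it awaited (mu17 and mu5) is free; runs, freeing mu14 and mu8
  T_h waits on nothing -> runs at once and releases mu13 and mu19
  T_e waits on nothing -> runs at once and releases mu15
  T_d: everything it awaited (mu14 and mu11) is free; runs, freeing mu12
  T_b: everything it awaited (mu12, mu15 and mu8) is free; runs, freeing mu6
  T_c: everything it awaited (mu6 and mu5) is free; runs, freeing mu20 and mu9


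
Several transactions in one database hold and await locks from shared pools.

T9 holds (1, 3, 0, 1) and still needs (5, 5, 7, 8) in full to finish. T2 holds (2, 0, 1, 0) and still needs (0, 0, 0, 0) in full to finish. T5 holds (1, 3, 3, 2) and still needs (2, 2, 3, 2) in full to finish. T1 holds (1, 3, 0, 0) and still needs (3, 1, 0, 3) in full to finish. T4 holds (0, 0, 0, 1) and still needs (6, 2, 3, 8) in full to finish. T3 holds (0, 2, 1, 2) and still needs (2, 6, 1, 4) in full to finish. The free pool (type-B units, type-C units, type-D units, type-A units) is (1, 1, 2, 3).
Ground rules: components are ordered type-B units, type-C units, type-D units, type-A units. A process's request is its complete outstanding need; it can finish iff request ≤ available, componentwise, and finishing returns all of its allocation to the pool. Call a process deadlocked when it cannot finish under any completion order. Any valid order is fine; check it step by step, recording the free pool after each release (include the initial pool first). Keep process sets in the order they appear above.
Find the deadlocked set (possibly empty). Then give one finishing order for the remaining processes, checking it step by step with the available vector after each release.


The deadlocked set is T9 and T4.
Key observation: after T2, T1, T5, T3 complete, (5, 9, 7, 7) is the best the pool ever gets, yet each leftover process wants more type-A units.
A valid finishing order for the others: T2, T1, T5, T3. Check, step by step:
  pool = (1, 1, 2, 3)
  run T2 (needs (0, 0, 0, 0), free (1, 1, 2, 3)); after release of (2, 0, 1, 0) the pool is (3, 1, 3, 3)
  run T1 (needs (3, 1, 0, 3), free (3, 1, 3, 3)); after release of (1, 3, 0, 0) the pool is (4, 4, 3, 3)
  run T5 (needs (2, 2, 3, 2), free (4, 4, 3, 3)); after release of (1, 3, 3, 2) the pool is (5, 7, 6, 5)
  run T3 (needs (2, 6, 1, 4), free (5, 7, 6, 5)); after release of (0, 2, 1, 2) the pool is (5, 9, 7, 7)
None of the blocked processes ever fits:
  blocked: T9 wants (5, 5, 7, 8), pool (5, 9, 7, 7) — not enough type-A units
  blocked: T4 wants (6, 2, 3, 8), pool (5, 9, 7, 7) — not enough type-B units and type-A units


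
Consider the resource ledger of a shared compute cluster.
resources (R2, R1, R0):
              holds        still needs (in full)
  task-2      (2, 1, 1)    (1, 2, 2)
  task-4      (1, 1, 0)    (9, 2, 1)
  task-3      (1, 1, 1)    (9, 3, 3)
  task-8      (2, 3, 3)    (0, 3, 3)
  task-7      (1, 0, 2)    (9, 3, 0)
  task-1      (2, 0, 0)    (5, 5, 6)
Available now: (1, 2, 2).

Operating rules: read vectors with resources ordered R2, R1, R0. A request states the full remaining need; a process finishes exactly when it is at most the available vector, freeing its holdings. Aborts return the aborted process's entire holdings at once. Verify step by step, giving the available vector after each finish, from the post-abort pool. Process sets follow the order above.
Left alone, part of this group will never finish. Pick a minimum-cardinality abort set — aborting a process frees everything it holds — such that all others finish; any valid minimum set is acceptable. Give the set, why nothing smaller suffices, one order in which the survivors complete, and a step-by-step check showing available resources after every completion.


Abort task-3 and task-7.
Key observation: no ordering could ever have run task-4 before the abort of task-3 and task-7; with (2, 1, 3) back in the pool it fits at step 4.
Why nothing smaller works — every single abort fails: task-2 alone leaves task-4 blocked (short on R2); task-4 alone leaves task-3 blocked (short on R2); task-3 alone leaves task-4 blocked (short on R2); task-8 alone leaves task-4 blocked (short on R2); task-7 alone leaves task-4 blocked (short on R2); task-1 alone leaves task-4 blocked (short on R2).
One survivor order: task-8, task-1, task-2, task-4. Check, step by step (post-abort pool first):
  pool = (3, 3, 5)
  task-8 needs (0, 3, 3) <= (3, 3, 5) -> finishes; pool += (2, 3, 3) = (5, 6, 8)
  task-1 needs (5, 5, 6) <= (5, 6, 8) -> finishes; pool += (2, 0, 0) = (7, 6, 8)
  task-2 needs (1, 2, 2) <= (7, 6, 8) -> finishes; pool += (2, 1, 1) = (9, 7, 9)
  task-4 needs (9, 2, 1) <= (9, 7, 9) -> finishes; pool += (1, 1, 0) = (10, 8, 9)


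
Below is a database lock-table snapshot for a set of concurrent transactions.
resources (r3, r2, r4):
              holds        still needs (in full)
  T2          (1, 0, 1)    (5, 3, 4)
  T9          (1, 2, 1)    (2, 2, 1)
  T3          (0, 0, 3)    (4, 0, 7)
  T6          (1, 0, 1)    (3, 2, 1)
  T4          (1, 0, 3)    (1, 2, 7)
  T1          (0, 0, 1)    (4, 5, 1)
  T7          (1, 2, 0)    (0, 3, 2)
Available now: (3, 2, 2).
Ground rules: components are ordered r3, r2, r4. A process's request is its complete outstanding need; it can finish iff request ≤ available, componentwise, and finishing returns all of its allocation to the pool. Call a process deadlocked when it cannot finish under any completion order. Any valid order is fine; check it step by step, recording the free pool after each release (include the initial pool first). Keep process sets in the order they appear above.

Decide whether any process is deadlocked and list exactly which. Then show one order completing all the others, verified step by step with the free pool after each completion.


Deadlocked: T3 and T4.
Key observation: after T9, T7, T1, T2, T6 complete, (7, 6, 6) is the best the pool ever gets, yet each leftover process wants more r4.
The rest can finish in the order T9, T7, T1, T2, T6. Verifying each step:
  pool = (3, 2, 2)
  run T9 (needs (2, 2, 1), free (3, 2, 2)); after release of (1, 2, 1) the pool is (4, 4, 3)
  run T7 (needs (0, 3, 2), free (4, 4, 3)); after release of (1, 2, 0) the pool is (5, 6, 3)
  run T1 (needs (4, 5, 1), free (5, 6, 3)); after release of (0, 0, 1) the pool is (5, 6, 4)
  run T2 (needs (5, 3, 4), free (5, 6, 4)); after release of (1, 0, 1) the pool is (6, 6, 5)
  run T6 (needs (3, 2, 1), free (6, 6, 5)); after release of (1, 0, 1) the pool is (7, 6, 6)
None of the blocked processes ever fits:
  blocked: T3 wants (4, 0, 7), pool (7, 6, 6) — not enough r4
  blocked: T4 wants (1, 2, 7), pool (7, 6, 6) — not enough r4


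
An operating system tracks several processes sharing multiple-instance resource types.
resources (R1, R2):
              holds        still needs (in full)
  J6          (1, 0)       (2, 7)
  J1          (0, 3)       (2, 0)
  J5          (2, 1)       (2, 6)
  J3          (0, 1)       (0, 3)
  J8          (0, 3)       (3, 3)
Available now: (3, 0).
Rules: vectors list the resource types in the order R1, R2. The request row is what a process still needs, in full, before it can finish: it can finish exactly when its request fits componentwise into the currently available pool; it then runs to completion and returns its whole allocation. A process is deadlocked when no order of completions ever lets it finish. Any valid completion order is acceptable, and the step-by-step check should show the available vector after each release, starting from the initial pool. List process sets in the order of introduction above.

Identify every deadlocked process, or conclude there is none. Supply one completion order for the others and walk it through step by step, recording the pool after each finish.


No process is deadlocked.
Key observation: starting with J1, each completion frees enough for the next — no one is permanently blocked.
The rest can finish in the order J1, J3, J8, J5, J6. Verifying each step:
  pool = (3, 0)
  J1: need (2, 0) fits (3, 0); releases (0, 3), pool now (3, 3)
  J3: need (0, 3) fits (3, 3); releases (0, 1), pool now (3, 4)
  J8: need (3, 3) fits (3, 4); releases (0, 3), pool now (3, 7)
  J5: need (2, 6) fits (3, 7); releases (2, 1), pool now (5, 8)
  J6: need (2, 7) fits (5, 8); releases (1, 0), pool now (6, 8)


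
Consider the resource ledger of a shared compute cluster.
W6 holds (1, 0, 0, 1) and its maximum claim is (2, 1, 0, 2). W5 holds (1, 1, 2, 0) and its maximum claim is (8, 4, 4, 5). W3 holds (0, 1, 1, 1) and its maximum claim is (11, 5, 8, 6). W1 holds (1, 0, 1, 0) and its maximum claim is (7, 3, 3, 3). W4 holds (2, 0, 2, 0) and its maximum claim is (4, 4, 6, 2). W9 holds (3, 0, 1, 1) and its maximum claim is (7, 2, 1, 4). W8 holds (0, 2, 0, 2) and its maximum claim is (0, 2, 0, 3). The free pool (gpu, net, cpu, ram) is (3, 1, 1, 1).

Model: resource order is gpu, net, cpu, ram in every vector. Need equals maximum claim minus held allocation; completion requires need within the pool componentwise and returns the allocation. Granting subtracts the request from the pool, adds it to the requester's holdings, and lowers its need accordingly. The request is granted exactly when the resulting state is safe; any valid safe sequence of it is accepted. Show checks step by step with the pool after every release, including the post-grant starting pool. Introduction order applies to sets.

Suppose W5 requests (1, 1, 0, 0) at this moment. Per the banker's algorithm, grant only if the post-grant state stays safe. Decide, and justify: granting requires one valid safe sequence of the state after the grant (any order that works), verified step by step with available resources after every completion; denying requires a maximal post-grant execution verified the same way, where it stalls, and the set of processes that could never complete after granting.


DENY: after the grant no complete ordering would exist.
Key observation: after W8, W6 the pool peaks at (3, 2, 1, 4), and each blocked process is short somewhere: W5 on gpu, cpu, ram; W3 on gpu, net, cpu, ram; W1 on gpu, net, cpu; W4 on net, cpu; W9 on gpu.
After a pretend grant, a maximal execution: W8, W6 — then nothing else fits. Step-by-step check:
  pool = (2, 0, 1, 1)
  run W8 (needs (0, 0, 0, 1), free (2, 0, 1, 1)); after release of (0, 2, 0, 2) the pool is (2, 2, 1, 3)
  run W6 (needs (1, 1, 0, 1), free (2, 2, 1, 3)); after release of (1, 0, 0, 1) the pool is (3, 2, 1, 4)
  W5 still needs (6, 2, 2, 5) but only (3, 2, 1, 4) is free — short on gpu, cpu and ram
  W3 still needs (11, 4, 7, 5) but only (3, 2, 1, 4) is free — short on gpu, net, cpu and ram
  W1 still needs (6, 3, 2, 3) but only (3, 2, 1, 4) is free — short on gpu, net and cpu
  W4 still needs (2, 4, 4, 2) but only (3, 2, 1, 4) is free — short on net and cpu
  W9 still needs (4, 2, 0, 3) but only (3, 2, 1, 4) is free — short on gpu
Post-grant, the permanently blocked set is W5, W3, W1, W4 and W9.


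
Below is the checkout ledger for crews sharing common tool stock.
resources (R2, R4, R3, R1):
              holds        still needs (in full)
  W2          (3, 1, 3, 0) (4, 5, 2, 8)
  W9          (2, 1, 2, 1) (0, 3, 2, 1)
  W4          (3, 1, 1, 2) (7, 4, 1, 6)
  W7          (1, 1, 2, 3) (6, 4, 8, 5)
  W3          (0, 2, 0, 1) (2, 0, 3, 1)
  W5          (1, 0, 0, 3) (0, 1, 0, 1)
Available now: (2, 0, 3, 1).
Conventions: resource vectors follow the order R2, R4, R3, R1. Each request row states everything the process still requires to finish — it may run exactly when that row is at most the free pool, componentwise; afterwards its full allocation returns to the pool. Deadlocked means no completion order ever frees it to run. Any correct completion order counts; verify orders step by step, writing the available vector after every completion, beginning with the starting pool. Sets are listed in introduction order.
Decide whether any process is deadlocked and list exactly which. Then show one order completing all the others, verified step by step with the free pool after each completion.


Deadlocked: W2, W9, W4 and W7.
Key observation: no order helps: past W3, W5, the free pool tops out at (3, 2, 3, 5), below what each blocked process needs in R4.
One completion order for the rest: W3, W5. Step-by-step check:
  pool = (2, 0, 3, 1)
  W3: need (2, 0, 3, 1) fits (2, 0, 3, 1); releases (0, 2, 0, 1), pool now (2, 2, 3, 2)
  W5: need (0, 1, 0, 1) fits (2, 2, 3, 2); releases (1, 0, 0, 3), pool now (3, 2, 3, 5)
The stuck group stays short no matter what:
  blocked: W2 wants (4, 5, 2, 8), pool (3, 2, 3, 5) — not enough R2, R4 and R1
  blocked: W9 wants (0, 3, 2, 1), pool (3, 2, 3, 5) — not enough R4
  blocked: W4 wants (7, 4, 1, 6), pool (3, 2, 3, 5) — not enough R2, R4 and R1
  blocked: W7 wants (6, 4, 8, 5), pool (3, 2, 3, 5) — not enough R2, R4 and R3


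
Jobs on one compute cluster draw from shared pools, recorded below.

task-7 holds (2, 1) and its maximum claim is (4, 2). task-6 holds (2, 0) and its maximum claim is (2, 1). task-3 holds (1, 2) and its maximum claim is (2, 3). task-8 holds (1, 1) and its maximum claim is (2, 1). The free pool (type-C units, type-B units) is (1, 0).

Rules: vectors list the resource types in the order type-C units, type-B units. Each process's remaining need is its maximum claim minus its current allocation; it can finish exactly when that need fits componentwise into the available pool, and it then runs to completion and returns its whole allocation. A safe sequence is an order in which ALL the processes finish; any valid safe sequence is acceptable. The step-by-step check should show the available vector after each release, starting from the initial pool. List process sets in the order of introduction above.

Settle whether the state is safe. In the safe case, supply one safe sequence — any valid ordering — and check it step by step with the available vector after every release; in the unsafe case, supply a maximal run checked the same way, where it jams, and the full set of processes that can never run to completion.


The state is SAFE; one workable sequence: task-8, task-3, task-6, task-7.
Key observation: task-8 is the earliest step where a requested resource binds exactly: need (1, 0), pool (1, 0) at its turn.
Walking it through:
  pool = (1, 0)
  task-8 needs (1, 0) <= (1, 0) -> finishes; pool += (1, 1) = (2, 1)
  task-3 needs (1, 1) <= (2, 1) -> finishes; pool += (1, 2) = (3, 3)
  task-6 needs (0, 1) <= (3, 3) -> finishes; pool += (2, 0) = (5, 3)
  task-7 needs (2, 1) <= (5, 3) -> finishes; pool += (2, 1) = (7, 4)


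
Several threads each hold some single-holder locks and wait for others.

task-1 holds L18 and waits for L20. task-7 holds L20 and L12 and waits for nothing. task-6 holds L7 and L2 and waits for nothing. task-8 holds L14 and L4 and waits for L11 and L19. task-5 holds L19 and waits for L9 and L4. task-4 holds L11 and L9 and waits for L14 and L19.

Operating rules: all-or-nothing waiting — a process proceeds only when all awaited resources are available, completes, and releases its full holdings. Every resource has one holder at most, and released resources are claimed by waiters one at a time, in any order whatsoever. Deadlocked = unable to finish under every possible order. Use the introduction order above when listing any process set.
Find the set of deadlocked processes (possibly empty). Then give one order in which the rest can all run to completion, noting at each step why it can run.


Deadlocked set: task-8, task-5 and task-4.
Key observation: the knot is the closed ring of waits task-8 -> task-5 -> task-8; task-4 is caught in further circular waits.
One completion order for the rest: task-6, task-7, task-1.
Walking it through:
  run task-6 (it waits on nothing); releases L7 and L2
  run task-7 (it waits on nothing); releases L20 and L12
  task-1 waits on L20 — all released -> runs and releases L18


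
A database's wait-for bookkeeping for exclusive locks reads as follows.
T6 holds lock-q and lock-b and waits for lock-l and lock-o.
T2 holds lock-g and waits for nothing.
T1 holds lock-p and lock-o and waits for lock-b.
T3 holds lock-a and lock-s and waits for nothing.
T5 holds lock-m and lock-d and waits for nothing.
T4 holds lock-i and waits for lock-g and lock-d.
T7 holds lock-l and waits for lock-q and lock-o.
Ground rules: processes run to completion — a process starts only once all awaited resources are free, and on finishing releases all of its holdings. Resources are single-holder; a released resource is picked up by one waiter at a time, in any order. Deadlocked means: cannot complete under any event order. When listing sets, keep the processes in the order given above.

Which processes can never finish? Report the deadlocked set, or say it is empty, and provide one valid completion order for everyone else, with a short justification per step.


Deadlocked set: T6, T1 and T7.
Key observation: the waits loop around T6 -> T1 -> T6 with no way out; T7 is caught in further circular waits.
One completion order for the rest: T3, T2, T5, T4.
Walking it through:
  run T3 (it waits on nothing); releases lock-a and lock-s
  run T2 (it waits on nothing); releases lock-g
  run T5 (it waits on nothing); releases lock-m and lock-d
  T4: everything it awaited (lock-g and lock-d) is free; runs, freeing lock-i


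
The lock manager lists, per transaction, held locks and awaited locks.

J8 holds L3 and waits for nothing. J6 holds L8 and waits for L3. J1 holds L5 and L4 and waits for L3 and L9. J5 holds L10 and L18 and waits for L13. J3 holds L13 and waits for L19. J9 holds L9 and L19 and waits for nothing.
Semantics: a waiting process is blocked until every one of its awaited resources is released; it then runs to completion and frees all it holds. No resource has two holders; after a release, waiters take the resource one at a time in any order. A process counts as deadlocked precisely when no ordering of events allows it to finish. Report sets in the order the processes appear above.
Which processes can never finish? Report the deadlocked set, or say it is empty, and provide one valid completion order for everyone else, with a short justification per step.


Nothing here is deadlocked.
Key observation: every chain of waits terminates; starting from the processes that wait on nothing, all the rest unlock in turn.
One completion order for the rest: J8, J9, J3, J5, J1, J6.
Walking it through:
  run J8 (it waits on nothing); releases L3
  run J9 (it waits on nothing); releases L9 and L19
  J3 waits on L19 — all released -> runs and releases L13
  J5 waits on L13 — all released -> runs and releases L10 and L18
  J1 waits on L3 and L9 — all released -> runs and releases L5 and L4
  J6 waits on L3 — all released -> runs and releases L8


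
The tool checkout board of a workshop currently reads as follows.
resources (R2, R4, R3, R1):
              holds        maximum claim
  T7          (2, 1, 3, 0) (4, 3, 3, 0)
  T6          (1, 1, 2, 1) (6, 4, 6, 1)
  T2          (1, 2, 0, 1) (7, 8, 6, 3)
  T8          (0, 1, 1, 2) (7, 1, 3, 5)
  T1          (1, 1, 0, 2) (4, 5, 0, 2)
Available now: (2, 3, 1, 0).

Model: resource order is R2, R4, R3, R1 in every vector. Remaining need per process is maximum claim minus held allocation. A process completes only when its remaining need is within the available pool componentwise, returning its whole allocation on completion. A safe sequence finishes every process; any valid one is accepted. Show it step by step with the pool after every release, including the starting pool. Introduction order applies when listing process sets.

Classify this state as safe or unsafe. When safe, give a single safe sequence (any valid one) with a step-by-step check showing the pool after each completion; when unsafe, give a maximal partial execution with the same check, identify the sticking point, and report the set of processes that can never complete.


The state is SAFE; one workable sequence: T7, T1, T6, T2, T8.
Key observation: the first exact fit in this order is T7 — it needs (2, 2, 0, 0) with (2, 3, 1, 0) free, meeting a requested resource to the last unit.
Step-by-step check:
  pool = (2, 3, 1, 0)
  T7 needs (2, 2, 0, 0) <= (2, 3, 1, 0) -> finishes; pool += (2, 1, 3, 0) = (4, 4, 4, 0)
  T1 needs (3, 4, 0, 0) <= (4, 4, 4, 0) -> finishes; pool += (1, 1, 0, 2) = (5, 5, 4, 2)
  T6 needs (5, 3, 4, 0) <= (5, 5, 4, 2) -> finishes; pool += (1, 1, 2, 1) = (6, 6, 6, 3)
  T2 needs (6, 6, 6, 2) <= (6, 6, 6, 3) -> finishes; pool += (1, 2, 0, 1) = (7, 8, 6, 4)
  T8 needs (7, 0, 2, 3) <= (7, 8, 6, 4) -> finishes; pool += (0, 1, 1, 2) = (7, 9, 7, 6)


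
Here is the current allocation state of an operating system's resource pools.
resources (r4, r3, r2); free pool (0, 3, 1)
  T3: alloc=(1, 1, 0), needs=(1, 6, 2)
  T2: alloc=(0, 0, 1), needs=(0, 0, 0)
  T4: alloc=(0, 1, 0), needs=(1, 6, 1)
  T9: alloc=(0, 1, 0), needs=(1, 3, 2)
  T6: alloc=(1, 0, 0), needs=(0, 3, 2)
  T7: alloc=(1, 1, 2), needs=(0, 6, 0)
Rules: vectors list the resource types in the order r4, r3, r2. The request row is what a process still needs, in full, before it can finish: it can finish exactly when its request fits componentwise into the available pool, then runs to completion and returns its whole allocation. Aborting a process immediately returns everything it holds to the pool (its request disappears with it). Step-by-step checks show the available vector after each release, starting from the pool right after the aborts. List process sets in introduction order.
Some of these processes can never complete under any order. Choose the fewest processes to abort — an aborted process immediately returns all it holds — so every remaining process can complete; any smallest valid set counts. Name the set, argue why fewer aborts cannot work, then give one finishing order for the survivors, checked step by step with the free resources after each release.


Abort T4 and T7.
Key observation: no ordering could ever have run T3 before the abort of T4 and T7; with (1, 2, 2) back in the pool it fits at step 3.
Minimality, checking each single-abort alternative: T3 alone leaves T4 blocked (short on r3); T2 alone leaves T3 blocked (short on r3); T4 alone leaves T3 blocked (short on r3); T9 alone leaves T3 blocked (short on r3); T6 alone leaves T3 blocked (short on r3); T7 alone leaves T3 blocked (short on r3).
The survivors complete as T2, T9, T3, T6. Step-by-step check (starting from the post-abort pool):
  pool = (1, 5, 3)
  run T2 (needs (0, 0, 0), free (1, 5, 3)); after release of (0, 0, 1) the pool is (1, 5, 4)
  run T9 (needs (1, 3, 2), free (1, 5, 4)); after release of (0, 1, 0) the pool is (1, 6, 4)
  run T3 (needs (1, 6, 2), free (1, 6, 4)); after release of (1, 1, 0) the pool is (2, 7, 4)
  run T6 (needs (0, 3, 2), free (2, 7, 4)); after release of (1, 0, 0) the pool is (3, 7, 4)


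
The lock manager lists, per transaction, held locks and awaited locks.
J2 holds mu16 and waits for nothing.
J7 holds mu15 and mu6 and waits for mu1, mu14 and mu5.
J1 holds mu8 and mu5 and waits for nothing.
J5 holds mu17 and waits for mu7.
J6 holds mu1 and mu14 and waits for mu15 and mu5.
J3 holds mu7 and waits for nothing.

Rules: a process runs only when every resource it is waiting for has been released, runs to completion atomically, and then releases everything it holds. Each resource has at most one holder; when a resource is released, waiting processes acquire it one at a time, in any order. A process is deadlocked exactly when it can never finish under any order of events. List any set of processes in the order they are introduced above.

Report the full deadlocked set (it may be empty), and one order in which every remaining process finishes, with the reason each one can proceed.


The deadlocked set is J7 and J6.
Key observation: J7 -> J6 -> J7 is a circular wait — nothing in it can go first; no other process is dragged down with it.
One completion order for the rest: J3, J2, J5, J1.
Walking it through:
  run J3 (it waits on nothing); releases mu7
  run J2 (it waits on nothing); releases mu16
  run J5 (all its waits — mu7 — are resolved); releases mu17
  run J1 (it waits on nothing); releases mu8 and mu5


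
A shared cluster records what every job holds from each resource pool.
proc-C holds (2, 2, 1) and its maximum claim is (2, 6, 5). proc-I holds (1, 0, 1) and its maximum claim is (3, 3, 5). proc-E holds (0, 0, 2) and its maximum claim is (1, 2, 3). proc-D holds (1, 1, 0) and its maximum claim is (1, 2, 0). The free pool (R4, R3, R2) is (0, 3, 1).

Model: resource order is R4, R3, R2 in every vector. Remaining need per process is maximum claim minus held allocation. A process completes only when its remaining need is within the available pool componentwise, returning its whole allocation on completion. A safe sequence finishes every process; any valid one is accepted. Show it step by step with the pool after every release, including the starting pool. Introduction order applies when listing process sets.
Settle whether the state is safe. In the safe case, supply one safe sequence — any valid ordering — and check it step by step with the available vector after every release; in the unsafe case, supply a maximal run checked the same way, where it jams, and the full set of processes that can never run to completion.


UNSAFE.
Key observation: proc-D, proc-E can finish, but then (1, 4, 3) is all there is, and the blocked group's R2 demands exceed it.
Going as far as possible: proc-D, proc-E; after that, nothing fits. Step-by-step check:
  pool = (0, 3, 1)
  proc-D needs (0, 1, 0) <= (0, 3, 1) -> finishes; pool += (1, 1, 0) = (1, 4, 1)
  proc-E needs (1, 2, 1) <= (1, 4, 1) -> finishes; pool += (0, 0, 2) = (1, 4, 3)
  proc-C cannot run: need (0, 4, 4) vs free (1, 4, 3) (insufficient R2)
  proc-I cannot run: need (2, 3, 4) vs free (1, 4, 3) (insufficient R4 and R2)
Permanently blocked: proc-C and proc-I.
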